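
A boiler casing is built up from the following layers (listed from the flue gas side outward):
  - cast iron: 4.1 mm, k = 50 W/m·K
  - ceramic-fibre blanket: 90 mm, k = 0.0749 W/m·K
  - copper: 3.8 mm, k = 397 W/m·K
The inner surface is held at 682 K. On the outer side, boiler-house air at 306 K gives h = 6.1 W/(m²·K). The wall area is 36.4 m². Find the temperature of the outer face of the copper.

Model the wall as resistances in series:
R_cast iron = L/(kA) = 0.0041/(50×36.4) = 2.253×10^-6 K/W
R_ceramic-fibre blanket = L/(kA) = 0.09/(0.0749×36.4) = 0.03301 K/W
R_copper = L/(kA) = 0.0038/(397×36.4) = 2.63×10^-7 K/W
R_outer film = 1/(h_o·A) = 1/(6.1×36.4) = 0.004504 K/W
R_total = 0.03752 K/W;  Q = ΔT/R_total = 376/0.03752 = 10020 W
T_interface = T_inner − Q·ΣR(inner→interface) = 682 − 10000×0.03301

T ≈ 351 K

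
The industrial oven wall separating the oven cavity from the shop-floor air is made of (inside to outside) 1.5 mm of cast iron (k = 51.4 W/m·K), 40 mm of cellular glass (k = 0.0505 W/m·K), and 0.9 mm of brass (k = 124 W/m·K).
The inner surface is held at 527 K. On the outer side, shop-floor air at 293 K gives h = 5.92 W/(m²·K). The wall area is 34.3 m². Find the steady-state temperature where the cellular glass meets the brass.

T ≈ 334 K

Using the resistance-network approach (series):
R_cast iron = L/(kA) = 0.0015/(51.4×34.3) = 8.508×10^-7 K/W
R_cellular glass = L/(kA) = 0.04/(0.0505×34.3) = 0.02309 K/W
R_brass = L/(kA) = 0.0009/(124×34.3) = 2.116×10^-7 K/W
R_outer film = 1/(h_o·A) = 1/(5.92×34.3) = 0.004925 K/W
R_total = 0.02802 K/W;  Q = ΔT/R_total = 234/0.02802 = 8352 W
T_interface = T_inner − Q·ΣR(inner→interface) = 527 − 8350×0.02309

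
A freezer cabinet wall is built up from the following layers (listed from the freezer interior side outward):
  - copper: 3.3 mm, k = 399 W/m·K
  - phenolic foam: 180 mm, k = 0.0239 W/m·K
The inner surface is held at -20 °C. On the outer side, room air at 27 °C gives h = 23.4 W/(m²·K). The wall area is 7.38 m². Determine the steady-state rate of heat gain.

Model the wall as resistances in series:
R_copper = L/(kA) = 0.0033/(399×7.38) = 1.121×10^-6 K/W
R_phenolic foam = L/(kA) = 0.18/(0.0239×7.38) = 1.021 K/W
R_outer film = 1/(h_o·A) = 1/(23.4×7.38) = 0.005791 K/W
R_total = 1.026 K/W
Q = ΔT / R_total = 47 / 1.026

Q ≈ 45.8 W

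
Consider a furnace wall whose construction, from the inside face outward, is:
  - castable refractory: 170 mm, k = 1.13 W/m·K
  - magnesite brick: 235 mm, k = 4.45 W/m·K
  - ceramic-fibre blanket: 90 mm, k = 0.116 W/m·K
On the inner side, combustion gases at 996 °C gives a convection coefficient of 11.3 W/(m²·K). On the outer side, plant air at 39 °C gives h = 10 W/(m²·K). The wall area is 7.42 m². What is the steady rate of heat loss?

Q ≈ 6080 W

Series thermal resistances:
R_inner film = 1/(h_i·A) = 1/(11.3×7.42) = 0.01193 K/W
R_castable refractory = L/(kA) = 0.17/(1.13×7.42) = 0.02028 K/W
R_magnesite brick = L/(kA) = 0.235/(4.45×7.42) = 0.007117 K/W
R_ceramic-fibre blanket = L/(kA) = 0.09/(0.116×7.42) = 0.1046 K/W
R_outer film = 1/(h_o·A) = 1/(10×7.42) = 0.01348 K/W
R_total = 0.1574 K/W
Q = ΔT / R_total = 957 / 0.1574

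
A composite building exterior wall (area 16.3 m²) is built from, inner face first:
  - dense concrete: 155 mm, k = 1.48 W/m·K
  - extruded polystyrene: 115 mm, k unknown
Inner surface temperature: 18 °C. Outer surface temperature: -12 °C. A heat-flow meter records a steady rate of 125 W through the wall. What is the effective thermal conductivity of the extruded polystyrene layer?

k ≈ 0.0302 W/(m·K)

Series thermal resistances:
R_dense concrete = L/(kA) = 0.155/(1.48×16.3) = 0.006425 K/W
Sum of known resistances R_other = 0.006425 K/W
Total R = ΔT/Q = 30/125 = 0.24 K/W
R_extruded polystyrene = R_total − R_other = 0.2336 K/W
k = L/(R·A) = 0.115/(0.2336×16.3)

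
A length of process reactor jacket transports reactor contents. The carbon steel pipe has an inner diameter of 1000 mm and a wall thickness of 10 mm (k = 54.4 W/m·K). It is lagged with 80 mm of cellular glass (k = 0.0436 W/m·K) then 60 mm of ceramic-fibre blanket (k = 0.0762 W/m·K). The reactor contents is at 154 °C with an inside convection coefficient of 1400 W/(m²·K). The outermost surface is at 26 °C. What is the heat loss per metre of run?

For a radial system each layer contributes R = ln(r_out/r_in)/(2πkL); films add R = 1/(hA).
R_inner film = 1/(h_i·2πr₁L) = 1/(1400×2π×0.5×1) = 2.274×10^-4 K/W
R_carbon steel pipe wall = ln(510/500)/(2π×54.4×1) = 5.794×10^-5 K/W
R_cellular glass = ln(590/510)/(2π×0.0436×1) = 0.5319 K/W
R_ceramic-fibre blanket = ln(650/590)/(2π×0.0762×1) = 0.2023 K/W
R_total = 0.7345 K/W
Q = ΔT/R_total = 128/0.7345

q′ ≈ 174 W/m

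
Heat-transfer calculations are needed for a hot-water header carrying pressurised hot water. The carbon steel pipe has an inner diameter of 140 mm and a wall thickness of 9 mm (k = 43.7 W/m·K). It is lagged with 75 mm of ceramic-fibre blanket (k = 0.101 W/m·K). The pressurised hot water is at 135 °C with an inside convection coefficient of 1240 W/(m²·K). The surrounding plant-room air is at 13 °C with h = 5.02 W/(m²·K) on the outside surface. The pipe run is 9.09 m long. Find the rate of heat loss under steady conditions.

Q ≈ 880 W

For a radial system each layer contributes R = ln(r_out/r_in)/(2πkL); films add R = 1/(hA).
R_inner film = 1/(h_i·2πr₁L) = 1/(1240×2π×0.07×9.09) = 2.017×10^-4 K/W
R_carbon steel pipe wall = ln(79/70)/(2π×43.7×9.09) = 4.846×10^-5 K/W
R_ceramic-fibre blanket = ln(154/79)/(2π×0.101×9.09) = 0.1157 K/W
R_outer film = 1/(h_o·2πr_oL) = 1/(5.02×2π×0.154×9.09) = 0.02265 K/W
R_total = 0.1386 K/W
Q = ΔT/R_total = 122/0.1386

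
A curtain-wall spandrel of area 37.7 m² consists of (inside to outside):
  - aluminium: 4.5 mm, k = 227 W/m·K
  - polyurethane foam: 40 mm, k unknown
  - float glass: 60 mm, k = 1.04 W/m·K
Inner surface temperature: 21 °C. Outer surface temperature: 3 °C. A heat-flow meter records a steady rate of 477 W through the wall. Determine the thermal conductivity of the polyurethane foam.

k ≈ 0.0293 W/(m·K)

Model the wall as resistances in series:
R_aluminium = L/(kA) = 0.0045/(227×37.7) = 5.258×10^-7 K/W
R_float glass = L/(kA) = 0.06/(1.04×37.7) = 0.00153 K/W
Sum of known resistances R_other = 0.001531 K/W
Total R = ΔT/Q = 18/477 = 0.03774 K/W
R_polyurethane foam = R_total − R_other = 0.03621 K/W
k = L/(R·A) = 0.04/(0.03621×37.7)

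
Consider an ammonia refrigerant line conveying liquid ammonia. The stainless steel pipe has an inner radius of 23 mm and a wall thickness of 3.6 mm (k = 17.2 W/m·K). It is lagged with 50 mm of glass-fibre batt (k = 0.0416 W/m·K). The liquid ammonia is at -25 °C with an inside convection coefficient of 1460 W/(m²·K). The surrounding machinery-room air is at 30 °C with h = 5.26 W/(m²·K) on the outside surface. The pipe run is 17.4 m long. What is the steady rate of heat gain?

Per-layer cylindrical resistances, series-summed:
R_inner film = 1/(h_i·2πr₁L) = 1/(1460×2π×0.023×17.4) = 2.724×10^-4 K/W
R_stainless steel pipe wall = ln(26.6/23)/(2π×17.2×17.4) = 7.733×10^-5 K/W
R_glass-fibre batt = ln(76.6/26.6)/(2π×0.0416×17.4) = 0.2326 K/W
R_outer film = 1/(h_o·2πr_oL) = 1/(5.26×2π×0.0766×17.4) = 0.0227 K/W
R_total = 0.2556 K/W
Q = ΔT/R_total = 55/0.2556

Q ≈ 215 W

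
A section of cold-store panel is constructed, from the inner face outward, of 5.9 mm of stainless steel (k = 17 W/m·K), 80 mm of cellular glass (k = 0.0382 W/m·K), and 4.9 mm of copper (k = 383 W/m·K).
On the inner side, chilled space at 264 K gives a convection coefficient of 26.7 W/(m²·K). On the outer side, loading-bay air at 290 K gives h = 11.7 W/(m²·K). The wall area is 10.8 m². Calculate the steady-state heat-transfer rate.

Q ≈ 127 W

Using the resistance-network approach (series):
R_inner film = 1/(h_i·A) = 1/(26.7×10.8) = 0.003468 K/W
R_stainless steel = L/(kA) = 0.0059/(17×10.8) = 3.214×10^-5 K/W
R_cellular glass = L/(kA) = 0.08/(0.0382×10.8) = 0.1939 K/W
R_copper = L/(kA) = 0.0049/(383×10.8) = 1.185×10^-6 K/W
R_outer film = 1/(h_o·A) = 1/(11.7×10.8) = 0.007914 K/W
R_total = 0.2053 K/W
Q = ΔT / R_total = 26 / 0.2053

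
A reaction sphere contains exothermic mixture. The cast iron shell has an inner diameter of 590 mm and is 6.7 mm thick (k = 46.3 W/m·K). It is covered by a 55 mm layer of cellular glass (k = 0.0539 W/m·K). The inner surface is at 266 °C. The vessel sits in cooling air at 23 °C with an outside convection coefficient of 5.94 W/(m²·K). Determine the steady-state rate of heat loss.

Q ≈ 283 W

Spherical conduction: R = (1/r_in − 1/r_out)/(4πk) per layer; series-sum.
R_cast iron shell = (1/0.295 − 1/0.3017)/(4π×46.3) = 1.294×10^-4 K/W
R_cellular glass = (1/0.3017 − 1/0.3567)/(4π×0.0539) = 0.7545 K/W
R_outer film = 1/(h·4πr_o²) = 1/(5.94×4π×0.3567²) = 0.1053 K/W
R_total = 0.86 K/W
Q = ΔT/R_total = 243/0.86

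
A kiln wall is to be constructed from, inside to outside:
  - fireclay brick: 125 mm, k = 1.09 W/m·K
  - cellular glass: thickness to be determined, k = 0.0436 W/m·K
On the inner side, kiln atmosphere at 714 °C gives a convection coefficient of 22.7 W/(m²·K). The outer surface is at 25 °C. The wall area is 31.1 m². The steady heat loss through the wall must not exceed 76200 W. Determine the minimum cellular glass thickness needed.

Series thermal resistances:
R_inner film = 1/(h_i·A) = 1/(22.7×31.1) = 0.001416 K/W
R_fireclay brick = L/(kA) = 0.125/(1.09×31.1) = 0.003687 K/W
Sum of the known resistances R_other = 0.005104 K/W
Required total resistance R_tot = ΔT/Q_allow = 689/76200 = 0.009042 K/W
R_cellular glass = R_tot − R_other = 0.003938 K/W
L = R·k·A = 0.003938×0.0436×31.1

L ≈ 5.34 mm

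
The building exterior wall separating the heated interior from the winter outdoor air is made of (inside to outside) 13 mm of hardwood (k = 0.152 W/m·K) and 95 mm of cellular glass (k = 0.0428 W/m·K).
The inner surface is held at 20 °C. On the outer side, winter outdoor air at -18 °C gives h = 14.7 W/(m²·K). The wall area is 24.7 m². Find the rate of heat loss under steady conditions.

Series thermal resistances:
R_hardwood = L/(kA) = 0.013/(0.152×24.7) = 0.003463 K/W
R_cellular glass = L/(kA) = 0.095/(0.0428×24.7) = 0.08986 K/W
R_outer film = 1/(h_o·A) = 1/(14.7×24.7) = 0.002754 K/W
R_total = 0.09608 K/W
Q = ΔT / R_total = 38 / 0.09608

Q ≈ 396 W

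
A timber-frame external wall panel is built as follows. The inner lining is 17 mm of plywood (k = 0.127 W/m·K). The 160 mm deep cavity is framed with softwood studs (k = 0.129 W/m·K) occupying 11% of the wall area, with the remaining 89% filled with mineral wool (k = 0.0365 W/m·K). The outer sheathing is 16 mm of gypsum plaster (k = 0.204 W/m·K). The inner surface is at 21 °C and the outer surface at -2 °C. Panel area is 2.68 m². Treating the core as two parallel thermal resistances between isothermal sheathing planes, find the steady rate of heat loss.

Sheathing layers in series; stud and cavity paths in parallel between them.
R_inner = 0.017/(0.127×2.68) = 0.04995 K/W
R_stud  = 0.16/(0.129×0.11×2.68) = 4.207 K/W
R_cav   = 0.16/(0.0365×0.89×2.68) = 1.838 K/W
1/R_core = 1/R_stud + 1/R_cav → R_core = 1.279 K/W
R_outer = 0.016/(0.204×2.68) = 0.02927 K/W
R_total = 1.358 K/W
Q = ΔT/R_total = 23/1.358

Q ≈ 16.9 W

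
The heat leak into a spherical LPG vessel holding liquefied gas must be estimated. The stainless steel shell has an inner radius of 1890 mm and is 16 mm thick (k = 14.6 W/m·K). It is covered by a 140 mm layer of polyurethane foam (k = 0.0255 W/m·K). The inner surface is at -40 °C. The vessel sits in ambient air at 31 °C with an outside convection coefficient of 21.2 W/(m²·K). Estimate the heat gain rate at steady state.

For a spherical shell R = (1/r₁ − 1/r₂)/(4πk); film R = 1/(h·4πr²). In series:
R_stainless steel shell = (1/1.89 − 1/1.906)/(4π×14.6) = 2.421×10^-5 K/W
R_polyurethane foam = (1/1.906 − 1/2.046)/(4π×0.0255) = 0.112 K/W
R_outer film = 1/(h·4πr_o²) = 1/(21.2×4π×2.046²) = 8.967×10^-4 K/W
R_total = 0.113 K/W
Q = ΔT/R_total = 71/0.113

Q ≈ 629 W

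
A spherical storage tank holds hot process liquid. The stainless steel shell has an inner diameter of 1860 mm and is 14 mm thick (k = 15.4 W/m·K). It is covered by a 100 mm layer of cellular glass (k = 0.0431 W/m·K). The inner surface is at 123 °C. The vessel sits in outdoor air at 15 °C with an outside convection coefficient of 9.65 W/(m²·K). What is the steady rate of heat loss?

Q ≈ 554 W

Radial (spherical) resistances in series:
R_stainless steel shell = (1/0.93 − 1/0.944)/(4π×15.4) = 8.24×10^-5 K/W
R_cellular glass = (1/0.944 − 1/1.044)/(4π×0.0431) = 0.1873 K/W
R_outer film = 1/(h·4πr_o²) = 1/(9.65×4π×1.044²) = 0.007566 K/W
R_total = 0.195 K/W
Q = ΔT/R_total = 108/0.195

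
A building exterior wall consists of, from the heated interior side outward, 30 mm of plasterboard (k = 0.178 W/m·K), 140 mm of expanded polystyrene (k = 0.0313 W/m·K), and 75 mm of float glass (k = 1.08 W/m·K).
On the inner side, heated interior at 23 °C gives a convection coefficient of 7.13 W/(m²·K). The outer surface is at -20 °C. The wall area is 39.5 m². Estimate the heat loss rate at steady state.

Series thermal resistances:
R_inner film = 1/(h_i·A) = 1/(7.13×39.5) = 0.003551 K/W
R_plasterboard = L/(kA) = 0.03/(0.178×39.5) = 0.004267 K/W
R_expanded polystyrene = L/(kA) = 0.14/(0.0313×39.5) = 0.1132 K/W
R_float glass = L/(kA) = 0.075/(1.08×39.5) = 0.001758 K/W
R_total = 0.1228 K/W
Q = ΔT / R_total = 43 / 0.1228

Q ≈ 350 W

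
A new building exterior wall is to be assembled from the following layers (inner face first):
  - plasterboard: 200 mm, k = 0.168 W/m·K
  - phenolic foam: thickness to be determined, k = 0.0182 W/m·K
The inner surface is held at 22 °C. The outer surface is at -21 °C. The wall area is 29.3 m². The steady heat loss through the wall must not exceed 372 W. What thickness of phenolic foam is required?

Thermal resistances in series:
R_plasterboard = L/(kA) = 0.2/(0.168×29.3) = 0.04063 K/W
Sum of the known resistances R_other = 0.04063 K/W
Required total resistance R_tot = ΔT/Q_allow = 43/372 = 0.1156 K/W
R_phenolic foam = R_tot − R_other = 0.07496 K/W
L = R·k·A = 0.07496×0.0182×29.3

L ≈ 40 mm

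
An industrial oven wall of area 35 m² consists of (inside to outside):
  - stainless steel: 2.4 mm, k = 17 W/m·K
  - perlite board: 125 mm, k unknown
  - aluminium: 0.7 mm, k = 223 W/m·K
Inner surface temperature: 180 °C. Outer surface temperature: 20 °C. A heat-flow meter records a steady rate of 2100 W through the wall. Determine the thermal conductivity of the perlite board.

k ≈ 0.0469 W/(m·K)

Series thermal resistances:
R_stainless steel = L/(kA) = 0.0024/(17×35) = 4.034×10^-6 K/W
R_aluminium = L/(kA) = 0.0007/(223×35) = 8.969×10^-8 K/W
Sum of known resistances R_other = 4.123×10^-6 K/W
Total R = ΔT/Q = 160/2100 = 0.07619 K/W
R_perlite board = R_total − R_other = 0.07619 K/W
k = L/(R·A) = 0.125/(0.07619×35)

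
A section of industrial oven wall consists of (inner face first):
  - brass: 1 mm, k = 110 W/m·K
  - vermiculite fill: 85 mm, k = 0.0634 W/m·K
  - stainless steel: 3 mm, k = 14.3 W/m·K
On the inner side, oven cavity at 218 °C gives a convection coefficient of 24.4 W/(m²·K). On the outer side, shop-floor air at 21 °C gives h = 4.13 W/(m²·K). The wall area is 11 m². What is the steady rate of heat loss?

Q ≈ 1330 W

Series thermal resistances:
R_inner film = 1/(h_i·A) = 1/(24.4×11) = 0.003726 K/W
R_brass = L/(kA) = 0.001/(110×11) = 8.264×10^-7 K/W
R_vermiculite fill = L/(kA) = 0.085/(0.0634×11) = 0.1219 K/W
R_stainless steel = L/(kA) = 0.003/(14.3×11) = 1.907×10^-5 K/W
R_outer film = 1/(h_o·A) = 1/(4.13×11) = 0.02201 K/W
R_total = 0.1476 K/W
Q = ΔT / R_total = 197 / 0.1476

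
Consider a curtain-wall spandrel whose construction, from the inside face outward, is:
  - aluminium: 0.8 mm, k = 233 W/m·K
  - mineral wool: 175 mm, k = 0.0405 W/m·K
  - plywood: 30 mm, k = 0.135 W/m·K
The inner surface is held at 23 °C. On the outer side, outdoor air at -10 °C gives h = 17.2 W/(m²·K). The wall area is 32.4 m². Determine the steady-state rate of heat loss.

Q ≈ 232 W

Series thermal resistances:
R_aluminium = L/(kA) = 0.0008/(233×32.4) = 1.06×10^-7 K/W
R_mineral wool = L/(kA) = 0.175/(0.0405×32.4) = 0.1334 K/W
R_plywood = L/(kA) = 0.03/(0.135×32.4) = 0.006859 K/W
R_outer film = 1/(h_o·A) = 1/(17.2×32.4) = 0.001794 K/W
R_total = 0.142 K/W
Q = ΔT / R_total = 33 / 0.142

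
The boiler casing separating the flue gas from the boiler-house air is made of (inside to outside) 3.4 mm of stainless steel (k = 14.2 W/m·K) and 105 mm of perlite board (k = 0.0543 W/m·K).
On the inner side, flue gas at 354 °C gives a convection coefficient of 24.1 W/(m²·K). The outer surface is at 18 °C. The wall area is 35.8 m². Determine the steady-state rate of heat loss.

Q ≈ 6090 W

Using the resistance-network approach (series):
R_inner film = 1/(h_i·A) = 1/(24.1×35.8) = 0.001159 K/W
R_stainless steel = L/(kA) = 0.0034/(14.2×35.8) = 6.688×10^-6 K/W
R_perlite board = L/(kA) = 0.105/(0.0543×35.8) = 0.05401 K/W
R_total = 0.05518 K/W
Q = ΔT / R_total = 336 / 0.05518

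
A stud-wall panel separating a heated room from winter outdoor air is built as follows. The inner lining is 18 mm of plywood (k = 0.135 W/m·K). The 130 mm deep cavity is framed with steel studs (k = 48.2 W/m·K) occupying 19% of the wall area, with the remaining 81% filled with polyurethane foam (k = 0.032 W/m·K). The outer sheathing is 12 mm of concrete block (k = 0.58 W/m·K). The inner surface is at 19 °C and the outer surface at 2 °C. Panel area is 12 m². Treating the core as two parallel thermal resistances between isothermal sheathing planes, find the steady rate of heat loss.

Sheathing layers in series; stud and cavity paths in parallel between them.
R_inner = 0.018/(0.135×12) = 0.01111 K/W
R_stud  = 0.13/(48.2×0.19×12) = 0.001183 K/W
R_cav   = 0.13/(0.032×0.81×12) = 0.418 K/W
1/R_core = 1/R_stud + 1/R_cav → R_core = 0.00118 K/W
R_outer = 0.012/(0.58×12) = 0.001724 K/W
R_total = 0.01401 K/W
Q = ΔT/R_total = 17/0.01401

Q ≈ 1210 W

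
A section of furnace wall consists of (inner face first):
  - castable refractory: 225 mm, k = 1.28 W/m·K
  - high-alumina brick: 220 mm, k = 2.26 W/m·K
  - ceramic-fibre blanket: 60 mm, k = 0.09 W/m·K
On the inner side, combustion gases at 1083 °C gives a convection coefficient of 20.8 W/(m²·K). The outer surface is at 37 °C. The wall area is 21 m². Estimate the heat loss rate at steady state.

Q ≈ 22200 W

Using the resistance-network approach (series):
R_inner film = 1/(h_i·A) = 1/(20.8×21) = 0.002289 K/W
R_castable refractory = L/(kA) = 0.225/(1.28×21) = 0.008371 K/W
R_high-alumina brick = L/(kA) = 0.22/(2.26×21) = 0.004635 K/W
R_ceramic-fibre blanket = L/(kA) = 0.06/(0.09×21) = 0.03175 K/W
R_total = 0.04704 K/W
Q = ΔT / R_total = 1046 / 0.04704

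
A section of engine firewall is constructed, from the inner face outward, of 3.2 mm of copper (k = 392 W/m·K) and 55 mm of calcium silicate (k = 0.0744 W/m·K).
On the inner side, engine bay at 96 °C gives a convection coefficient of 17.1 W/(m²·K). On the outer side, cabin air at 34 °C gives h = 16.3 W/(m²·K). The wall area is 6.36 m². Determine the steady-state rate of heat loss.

Q ≈ 459 W

Using the resistance-network approach (series):
R_inner film = 1/(h_i·A) = 1/(17.1×6.36) = 0.009195 K/W
R_copper = L/(kA) = 0.0032/(392×6.36) = 1.284×10^-6 K/W
R_calcium silicate = L/(kA) = 0.055/(0.0744×6.36) = 0.1162 K/W
R_outer film = 1/(h_o·A) = 1/(16.3×6.36) = 0.009646 K/W
R_total = 0.1351 K/W
Q = ΔT / R_total = 62 / 0.1351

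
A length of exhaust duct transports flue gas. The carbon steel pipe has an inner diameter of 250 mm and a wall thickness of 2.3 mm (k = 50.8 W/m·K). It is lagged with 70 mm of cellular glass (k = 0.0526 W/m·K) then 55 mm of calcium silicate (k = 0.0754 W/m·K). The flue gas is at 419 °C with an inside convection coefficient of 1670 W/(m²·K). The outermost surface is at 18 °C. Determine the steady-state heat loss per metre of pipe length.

q′ ≈ 217 W/m

Cylindrical conduction, so R = ln(r₂/r₁)/(2πkL) per layer, in series:
R_inner film = 1/(h_i·2πr₁L) = 1/(1670×2π×0.125×1) = 7.624×10^-4 K/W
R_carbon steel pipe wall = ln(127.3/125)/(2π×50.8×1) = 5.712×10^-5 K/W
R_cellular glass = ln(197.3/127.3)/(2π×0.0526×1) = 1.326 K/W
R_calcium silicate = ln(252.3/197.3)/(2π×0.0754×1) = 0.519 K/W
R_total = 1.846 K/W
Q = ΔT/R_total = 401/1.846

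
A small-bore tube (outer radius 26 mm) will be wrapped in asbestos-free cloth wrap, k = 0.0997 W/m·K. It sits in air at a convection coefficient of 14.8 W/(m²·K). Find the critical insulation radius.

r_cr ≈ 6.74 mm

For a cylinder r_cr = k/h = 0.0997/14.8
r_cr = 6.74 mm; since the bare radius (26 mm) is above r_cr, any added insulation will reduce heat loss.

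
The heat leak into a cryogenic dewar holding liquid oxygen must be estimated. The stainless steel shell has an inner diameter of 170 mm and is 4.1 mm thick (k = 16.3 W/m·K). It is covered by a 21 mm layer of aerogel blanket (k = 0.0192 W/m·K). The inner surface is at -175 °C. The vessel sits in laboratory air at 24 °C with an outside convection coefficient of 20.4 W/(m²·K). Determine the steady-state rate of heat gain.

Each spherical layer contributes R = (1/r_i − 1/r_o)/(4πk):
R_stainless steel shell = (1/0.085 − 1/0.0891)/(4π×16.3) = 0.002643 K/W
R_aerogel blanket = (1/0.0891 − 1/0.1101)/(4π×0.0192) = 8.872 K/W
R_outer film = 1/(h·4πr_o²) = 1/(20.4×4π×0.1101²) = 0.3218 K/W
R_total = 9.197 K/W
Q = ΔT/R_total = 199/9.197

Q ≈ 21.6 W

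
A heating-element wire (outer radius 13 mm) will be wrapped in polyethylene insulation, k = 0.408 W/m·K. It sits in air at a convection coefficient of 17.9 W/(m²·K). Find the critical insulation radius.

For a cylinder r_cr = k/h = 0.408/17.9
r_cr = 22.8 mm; since the bare radius (13 mm) is below r_cr, adding a thin layer of insulation will *increase* heat loss.

r_cr ≈ 22.8 mm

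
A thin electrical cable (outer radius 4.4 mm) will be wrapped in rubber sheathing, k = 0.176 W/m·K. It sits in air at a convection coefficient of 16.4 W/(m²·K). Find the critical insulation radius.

For a cylinder r_cr = k/h = 0.176/16.4
r_cr = 10.7 mm; since the bare radius (4.4 mm) is below r_cr, adding a thin layer of insulation will *increase* heat loss.

r_cr ≈ 10.7 mm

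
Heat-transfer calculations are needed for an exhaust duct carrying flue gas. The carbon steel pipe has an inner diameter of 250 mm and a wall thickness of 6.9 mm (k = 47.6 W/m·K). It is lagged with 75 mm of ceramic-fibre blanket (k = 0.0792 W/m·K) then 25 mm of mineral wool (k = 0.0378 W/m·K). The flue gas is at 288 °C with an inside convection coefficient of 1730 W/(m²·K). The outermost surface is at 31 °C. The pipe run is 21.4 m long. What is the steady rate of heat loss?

For a radial system each layer contributes R = ln(r_out/r_in)/(2πkL); films add R = 1/(hA).
R_inner film = 1/(h_i·2πr₁L) = 1/(1730×2π×0.125×21.4) = 3.439×10^-5 K/W
R_carbon steel pipe wall = ln(131.9/125)/(2π×47.6×21.4) = 8.395×10^-6 K/W
R_ceramic-fibre blanket = ln(206.9/131.9)/(2π×0.0792×21.4) = 0.04227 K/W
R_mineral wool = ln(231.9/206.9)/(2π×0.0378×21.4) = 0.02244 K/W
R_total = 0.06476 K/W
Q = ΔT/R_total = 257/0.06476

Q ≈ 3970 W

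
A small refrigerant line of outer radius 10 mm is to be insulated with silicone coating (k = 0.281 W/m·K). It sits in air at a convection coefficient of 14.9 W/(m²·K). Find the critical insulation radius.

For a cylinder r_cr = k/h = 0.281/14.9
r_cr = 18.9 mm; since the bare radius (10 mm) is below r_cr, adding a thin layer of insulation will *increase* heat loss.

r_cr ≈ 18.9 mm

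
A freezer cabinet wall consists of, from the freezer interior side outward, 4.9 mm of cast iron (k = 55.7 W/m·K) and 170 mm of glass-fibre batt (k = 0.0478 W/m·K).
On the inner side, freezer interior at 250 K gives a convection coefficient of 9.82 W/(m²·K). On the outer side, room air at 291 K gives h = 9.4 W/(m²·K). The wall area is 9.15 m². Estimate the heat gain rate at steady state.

Q ≈ 99.6 W

Model the wall as resistances in series:
R_inner film = 1/(h_i·A) = 1/(9.82×9.15) = 0.01113 K/W
R_cast iron = L/(kA) = 0.0049/(55.7×9.15) = 9.614×10^-6 K/W
R_glass-fibre batt = L/(kA) = 0.17/(0.0478×9.15) = 0.3887 K/W
R_outer film = 1/(h_o·A) = 1/(9.4×9.15) = 0.01163 K/W
R_total = 0.4115 K/W
Q = ΔT / R_total = 41 / 0.4115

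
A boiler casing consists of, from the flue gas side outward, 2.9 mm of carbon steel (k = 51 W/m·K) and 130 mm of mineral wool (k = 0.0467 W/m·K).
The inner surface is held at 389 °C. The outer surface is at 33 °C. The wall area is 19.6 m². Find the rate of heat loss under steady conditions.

Q ≈ 2510 W

Model the wall as resistances in series:
R_carbon steel = L/(kA) = 0.0029/(51×19.6) = 2.901×10^-6 K/W
R_mineral wool = L/(kA) = 0.13/(0.0467×19.6) = 0.142 K/W
R_total = 0.142 K/W
Q = ΔT / R_total = 356 / 0.142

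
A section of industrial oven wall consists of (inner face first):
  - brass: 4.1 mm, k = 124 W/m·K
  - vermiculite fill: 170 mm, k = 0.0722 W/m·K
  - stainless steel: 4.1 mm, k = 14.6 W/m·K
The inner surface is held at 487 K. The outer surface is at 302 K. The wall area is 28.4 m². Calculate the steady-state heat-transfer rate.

Using the resistance-network approach (series):
R_brass = L/(kA) = 0.0041/(124×28.4) = 1.164×10^-6 K/W
R_vermiculite fill = L/(kA) = 0.17/(0.0722×28.4) = 0.08291 K/W
R_stainless steel = L/(kA) = 0.0041/(14.6×28.4) = 9.888×10^-6 K/W
R_total = 0.08292 K/W
Q = ΔT / R_total = 185 / 0.08292

Q ≈ 2230 W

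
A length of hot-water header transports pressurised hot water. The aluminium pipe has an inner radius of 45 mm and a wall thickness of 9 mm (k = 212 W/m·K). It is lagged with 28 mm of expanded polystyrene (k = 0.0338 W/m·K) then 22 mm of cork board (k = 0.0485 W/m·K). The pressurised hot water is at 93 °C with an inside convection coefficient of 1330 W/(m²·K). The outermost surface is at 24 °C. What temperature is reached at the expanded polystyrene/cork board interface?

T ≈ 43.6 °C

Treating each annulus and film as a series resistance:
R_inner film = 1/(h_i·2πr₁L) = 1/(1330×2π×0.045×1) = 0.002659 K/W
R_aluminium pipe wall = ln(54/45)/(2π×212×1) = 1.369×10^-4 K/W
R_expanded polystyrene = ln(82/54)/(2π×0.0338×1) = 1.967 K/W
R_cork board = ln(104/82)/(2π×0.0485×1) = 0.7799 K/W
R_total = 2.75 K/W
Q = ΔT/R_total = 69/2.75
Q = 25.1 W/m
T_interface = T_inner − Q·ΣR(inner→interface) = 93 − 25.1×1.97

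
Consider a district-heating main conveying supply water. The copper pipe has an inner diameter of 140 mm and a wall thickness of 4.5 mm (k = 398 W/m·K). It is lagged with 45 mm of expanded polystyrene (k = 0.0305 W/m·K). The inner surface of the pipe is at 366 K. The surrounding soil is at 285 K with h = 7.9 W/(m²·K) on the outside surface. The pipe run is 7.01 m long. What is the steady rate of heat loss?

Treating each annulus and film as a series resistance:
R_copper pipe wall = ln(74.5/70)/(2π×398×7.01) = 3.554×10^-6 K/W
R_expanded polystyrene = ln(119.5/74.5)/(2π×0.0305×7.01) = 0.3517 K/W
R_outer film = 1/(h_o·2πr_oL) = 1/(7.9×2π×0.1195×7.01) = 0.02405 K/W
R_total = 0.3758 K/W
Q = ΔT/R_total = 81/0.3758

Q ≈ 216 W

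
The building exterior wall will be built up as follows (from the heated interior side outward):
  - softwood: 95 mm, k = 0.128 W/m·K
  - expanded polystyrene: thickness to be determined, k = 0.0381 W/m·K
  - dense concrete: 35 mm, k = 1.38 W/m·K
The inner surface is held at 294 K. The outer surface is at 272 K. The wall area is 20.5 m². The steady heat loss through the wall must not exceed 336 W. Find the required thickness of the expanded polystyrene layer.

Series thermal resistances:
R_softwood = L/(kA) = 0.095/(0.128×20.5) = 0.0362 K/W
R_dense concrete = L/(kA) = 0.035/(1.38×20.5) = 0.001237 K/W
Sum of the known resistances R_other = 0.03744 K/W
Required total resistance R_tot = ΔT/Q_allow = 22/336 = 0.06548 K/W
R_expanded polystyrene = R_tot − R_other = 0.02803 K/W
L = R·k·A = 0.02803×0.0381×20.5

L ≈ 21.9 mm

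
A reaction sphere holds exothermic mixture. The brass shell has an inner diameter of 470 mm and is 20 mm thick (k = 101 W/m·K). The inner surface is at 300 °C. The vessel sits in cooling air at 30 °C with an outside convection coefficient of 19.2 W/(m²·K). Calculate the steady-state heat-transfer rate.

Spherical conduction: R = (1/r_in − 1/r_out)/(4πk) per layer; series-sum.
R_brass shell = (1/0.235 − 1/0.255)/(4π×101) = 2.63×10^-4 K/W
R_outer film = 1/(h·4πr_o²) = 1/(19.2×4π×0.255²) = 0.06374 K/W
R_total = 0.064 K/W
Q = ΔT/R_total = 270/0.064

Q ≈ 4220 W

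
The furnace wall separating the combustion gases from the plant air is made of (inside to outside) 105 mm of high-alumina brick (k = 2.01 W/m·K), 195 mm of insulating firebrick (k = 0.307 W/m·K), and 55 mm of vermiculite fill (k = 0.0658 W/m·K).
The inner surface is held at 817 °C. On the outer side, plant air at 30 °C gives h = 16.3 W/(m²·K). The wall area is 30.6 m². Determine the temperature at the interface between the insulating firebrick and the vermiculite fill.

Model the wall as resistances in series:
R_high-alumina brick = L/(kA) = 0.105/(2.01×30.6) = 0.001707 K/W
R_insulating firebrick = L/(kA) = 0.195/(0.307×30.6) = 0.02076 K/W
R_vermiculite fill = L/(kA) = 0.055/(0.0658×30.6) = 0.02732 K/W
R_outer film = 1/(h_o·A) = 1/(16.3×30.6) = 0.002005 K/W
R_total = 0.05179 K/W;  Q = ΔT/R_total = 787/0.05179 = 15200 W
T_interface = T_inner − Q·ΣR(inner→interface) = 817 − 15200×0.02246

T ≈ 476 °C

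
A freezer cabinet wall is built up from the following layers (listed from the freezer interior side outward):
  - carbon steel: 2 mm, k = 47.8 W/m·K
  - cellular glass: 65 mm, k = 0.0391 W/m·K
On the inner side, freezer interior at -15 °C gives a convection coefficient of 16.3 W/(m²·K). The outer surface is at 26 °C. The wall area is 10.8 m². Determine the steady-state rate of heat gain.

Q ≈ 257 W

Model the wall as resistances in series:
R_inner film = 1/(h_i·A) = 1/(16.3×10.8) = 0.005681 K/W
R_carbon steel = L/(kA) = 0.002/(47.8×10.8) = 3.874×10^-6 K/W
R_cellular glass = L/(kA) = 0.065/(0.0391×10.8) = 0.1539 K/W
R_total = 0.1596 K/W
Q = ΔT / R_total = 41 / 0.1596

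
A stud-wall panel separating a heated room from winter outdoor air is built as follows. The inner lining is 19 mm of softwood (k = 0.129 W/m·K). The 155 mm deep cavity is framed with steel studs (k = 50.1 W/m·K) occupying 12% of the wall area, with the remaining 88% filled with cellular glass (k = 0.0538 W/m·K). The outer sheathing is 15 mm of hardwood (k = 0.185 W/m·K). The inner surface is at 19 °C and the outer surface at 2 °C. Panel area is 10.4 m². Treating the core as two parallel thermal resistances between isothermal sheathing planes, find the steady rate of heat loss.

Q ≈ 696 W

Sheathing layers in series; stud and cavity paths in parallel between them.
R_inner = 0.019/(0.129×10.4) = 0.01416 K/W
R_stud  = 0.155/(50.1×0.12×10.4) = 0.002479 K/W
R_cav   = 0.155/(0.0538×0.88×10.4) = 0.3148 K/W
1/R_core = 1/R_stud + 1/R_cav → R_core = 0.00246 K/W
R_outer = 0.015/(0.185×10.4) = 0.007796 K/W
R_total = 0.02442 K/W
Q = ΔT/R_total = 17/0.02442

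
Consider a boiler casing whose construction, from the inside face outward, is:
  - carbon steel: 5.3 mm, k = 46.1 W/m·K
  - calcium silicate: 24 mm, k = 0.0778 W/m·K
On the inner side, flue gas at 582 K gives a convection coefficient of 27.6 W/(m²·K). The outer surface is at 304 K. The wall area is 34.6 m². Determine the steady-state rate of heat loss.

Model the wall as resistances in series:
R_inner film = 1/(h_i·A) = 1/(27.6×34.6) = 0.001047 K/W
R_carbon steel = L/(kA) = 0.0053/(46.1×34.6) = 3.323×10^-6 K/W
R_calcium silicate = L/(kA) = 0.024/(0.0778×34.6) = 0.008916 K/W
R_total = 0.009966 K/W
Q = ΔT / R_total = 278 / 0.009966

Q ≈ 27900 W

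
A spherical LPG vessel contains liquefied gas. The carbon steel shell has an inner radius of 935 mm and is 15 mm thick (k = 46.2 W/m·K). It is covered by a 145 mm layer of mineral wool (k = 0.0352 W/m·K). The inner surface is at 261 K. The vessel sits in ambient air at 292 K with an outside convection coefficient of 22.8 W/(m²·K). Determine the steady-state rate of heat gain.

Radial (spherical) resistances in series:
R_carbon steel shell = (1/0.935 − 1/0.95)/(4π×46.2) = 2.909×10^-5 K/W
R_mineral wool = (1/0.95 − 1/1.095)/(4π×0.0352) = 0.3151 K/W
R_outer film = 1/(h·4πr_o²) = 1/(22.8×4π×1.095²) = 0.002911 K/W
R_total = 0.3181 K/W
Q = ΔT/R_total = 31/0.3181

Q ≈ 97.5 W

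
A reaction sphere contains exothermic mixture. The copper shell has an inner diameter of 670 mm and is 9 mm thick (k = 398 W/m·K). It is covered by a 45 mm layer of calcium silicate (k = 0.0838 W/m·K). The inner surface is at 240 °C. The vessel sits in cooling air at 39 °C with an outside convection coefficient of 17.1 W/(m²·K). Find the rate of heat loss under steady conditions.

Radial (spherical) resistances in series:
R_copper shell = (1/0.335 − 1/0.344)/(4π×398) = 1.562×10^-5 K/W
R_calcium silicate = (1/0.344 − 1/0.389)/(4π×0.0838) = 0.3193 K/W
R_outer film = 1/(h·4πr_o²) = 1/(17.1×4π×0.389²) = 0.03075 K/W
R_total = 0.3501 K/W
Q = ΔT/R_total = 201/0.3501

Q ≈ 574 W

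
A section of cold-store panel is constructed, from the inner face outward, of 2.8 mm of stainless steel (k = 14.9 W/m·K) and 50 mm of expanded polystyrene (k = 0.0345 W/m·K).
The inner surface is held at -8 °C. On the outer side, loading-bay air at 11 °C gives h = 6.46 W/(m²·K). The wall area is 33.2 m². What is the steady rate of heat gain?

Using the resistance-network approach (series):
R_stainless steel = L/(kA) = 0.0028/(14.9×33.2) = 5.66×10^-6 K/W
R_expanded polystyrene = L/(kA) = 0.05/(0.0345×33.2) = 0.04365 K/W
R_outer film = 1/(h_o·A) = 1/(6.46×33.2) = 0.004663 K/W
R_total = 0.04832 K/W
Q = ΔT / R_total = 19 / 0.04832

Q ≈ 393 W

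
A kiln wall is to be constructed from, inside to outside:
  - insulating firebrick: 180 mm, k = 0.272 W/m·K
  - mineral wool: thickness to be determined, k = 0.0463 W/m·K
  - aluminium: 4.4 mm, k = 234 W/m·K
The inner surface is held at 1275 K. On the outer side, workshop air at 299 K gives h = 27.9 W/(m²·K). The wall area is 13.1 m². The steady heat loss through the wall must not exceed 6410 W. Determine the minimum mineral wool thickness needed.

L ≈ 60.1 mm

Treating each layer as a thermal resistance in series:
R_insulating firebrick = L/(kA) = 0.18/(0.272×13.1) = 0.05052 K/W
R_aluminium = L/(kA) = 0.0044/(234×13.1) = 1.435×10^-6 K/W
R_outer film = 1/(h_o·A) = 1/(27.9×13.1) = 0.002736 K/W
Sum of the known resistances R_other = 0.05325 K/W
Required total resistance R_tot = ΔT/Q_allow = 976/6410 = 0.1523 K/W
R_mineral wool = R_tot − R_other = 0.09901 K/W
L = R·k·A = 0.09901×0.0463×13.1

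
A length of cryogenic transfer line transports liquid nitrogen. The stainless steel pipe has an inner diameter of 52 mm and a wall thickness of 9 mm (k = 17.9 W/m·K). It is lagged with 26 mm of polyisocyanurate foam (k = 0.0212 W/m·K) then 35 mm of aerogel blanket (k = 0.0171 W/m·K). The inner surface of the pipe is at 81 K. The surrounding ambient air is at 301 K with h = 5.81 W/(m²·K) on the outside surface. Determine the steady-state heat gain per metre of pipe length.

For a radial system each layer contributes R = ln(r_out/r_in)/(2πkL); films add R = 1/(hA).
R_stainless steel pipe wall = ln(35/26)/(2π×17.9×1) = 0.002643 K/W
R_polyisocyanurate foam = ln(61/35)/(2π×0.0212×1) = 4.171 K/W
R_aerogel blanket = ln(96/61)/(2π×0.0171×1) = 4.221 K/W
R_outer film = 1/(h_o·2πr_oL) = 1/(5.81×2π×0.096×1) = 0.2853 K/W
R_total = 8.679 K/W
Q = ΔT/R_total = 220/8.679

q′ ≈ 25.3 W/m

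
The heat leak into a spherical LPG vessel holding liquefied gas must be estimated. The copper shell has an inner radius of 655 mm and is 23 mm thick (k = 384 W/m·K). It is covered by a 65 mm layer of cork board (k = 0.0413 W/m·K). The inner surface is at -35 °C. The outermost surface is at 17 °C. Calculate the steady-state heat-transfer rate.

Q ≈ 209 W

Spherical conduction: R = (1/r_in − 1/r_out)/(4πk) per layer; series-sum.
R_copper shell = (1/0.655 − 1/0.678)/(4π×384) = 1.073×10^-5 K/W
R_cork board = (1/0.678 − 1/0.743)/(4π×0.0413) = 0.2486 K/W
R_total = 0.2486 K/W
Q = ΔT/R_total = 52/0.2486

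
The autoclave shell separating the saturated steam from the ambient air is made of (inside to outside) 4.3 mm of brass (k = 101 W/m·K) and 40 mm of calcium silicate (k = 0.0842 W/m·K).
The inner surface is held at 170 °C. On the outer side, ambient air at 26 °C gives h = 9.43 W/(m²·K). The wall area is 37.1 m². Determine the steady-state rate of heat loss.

Q ≈ 9190 W

Using the resistance-network approach (series):
R_brass = L/(kA) = 0.0043/(101×37.1) = 1.148×10^-6 K/W
R_calcium silicate = L/(kA) = 0.04/(0.0842×37.1) = 0.0128 K/W
R_outer film = 1/(h_o·A) = 1/(9.43×37.1) = 0.002858 K/W
R_total = 0.01566 K/W
Q = ΔT / R_total = 144 / 0.01566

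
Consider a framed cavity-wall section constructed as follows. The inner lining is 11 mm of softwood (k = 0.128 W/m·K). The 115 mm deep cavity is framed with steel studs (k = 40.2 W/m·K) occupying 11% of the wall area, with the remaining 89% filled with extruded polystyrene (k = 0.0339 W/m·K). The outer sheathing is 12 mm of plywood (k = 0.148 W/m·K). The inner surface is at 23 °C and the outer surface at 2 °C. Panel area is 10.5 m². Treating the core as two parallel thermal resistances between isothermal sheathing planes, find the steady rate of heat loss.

Sheathing layers in series; stud and cavity paths in parallel between them.
R_inner = 0.011/(0.128×10.5) = 0.008185 K/W
R_stud  = 0.115/(40.2×0.11×10.5) = 0.002477 K/W
R_cav   = 0.115/(0.0339×0.89×10.5) = 0.363 K/W
1/R_core = 1/R_stud + 1/R_cav → R_core = 0.00246 K/W
R_outer = 0.012/(0.148×10.5) = 0.007722 K/W
R_total = 0.01837 K/W
Q = ΔT/R_total = 21/0.01837

Q ≈ 1140 W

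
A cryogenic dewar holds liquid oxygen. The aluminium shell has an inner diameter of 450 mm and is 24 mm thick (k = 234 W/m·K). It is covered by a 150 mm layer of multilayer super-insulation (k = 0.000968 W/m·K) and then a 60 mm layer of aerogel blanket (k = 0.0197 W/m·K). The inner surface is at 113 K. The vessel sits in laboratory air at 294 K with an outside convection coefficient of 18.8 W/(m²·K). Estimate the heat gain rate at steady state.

Q ≈ 1.44 W

For a spherical shell R = (1/r₁ − 1/r₂)/(4πk); film R = 1/(h·4πr²). In series:
R_aluminium shell = (1/0.225 − 1/0.249)/(4π×234) = 1.457×10^-4 K/W
R_multilayer super-insulation = (1/0.249 − 1/0.399)/(4π×0.000968) = 124.1 K/W
R_aerogel blanket = (1/0.399 − 1/0.459)/(4π×0.0197) = 1.323 K/W
R_outer film = 1/(h·4πr_o²) = 1/(18.8×4π×0.459²) = 0.02009 K/W
R_total = 125.5 K/W
Q = ΔT/R_total = 181/125.5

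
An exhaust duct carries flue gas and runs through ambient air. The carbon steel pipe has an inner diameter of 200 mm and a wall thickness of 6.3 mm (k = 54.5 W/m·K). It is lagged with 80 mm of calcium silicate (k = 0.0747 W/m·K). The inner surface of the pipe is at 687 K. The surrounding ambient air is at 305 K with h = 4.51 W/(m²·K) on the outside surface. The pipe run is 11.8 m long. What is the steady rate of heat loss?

Per-layer cylindrical resistances, series-summed:
R_carbon steel pipe wall = ln(106.3/100)/(2π×54.5×11.8) = 1.512×10^-5 K/W
R_calcium silicate = ln(186.3/106.3)/(2π×0.0747×11.8) = 0.1013 K/W
R_outer film = 1/(h_o·2πr_oL) = 1/(4.51×2π×0.1863×11.8) = 0.01605 K/W
R_total = 0.1174 K/W
Q = ΔT/R_total = 382/0.1174

Q ≈ 3250 W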